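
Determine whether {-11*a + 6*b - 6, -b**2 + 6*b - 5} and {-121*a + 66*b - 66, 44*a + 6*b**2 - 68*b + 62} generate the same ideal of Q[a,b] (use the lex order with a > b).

No, the ideals differ.

Since reduced Gröbner bases are canonical representatives of ideals under a given ordering, it suffices to compute and compare them.
Buchberger on the first generating set:
f_1 = -11*a + 6*b - 6, LT = a.
f_2 = -b**2 + 6*b - 5, LT = b**2.

S(f_1,f_2): leading monomials are coprime, so the S-polynomial reduces to 0 (Buchberger's first criterion).
Every S-polynomial of the final basis reduces to 0, so we have a Gröbner basis.
Inter-reduce: drop elements whose leading term is divisible by another's, tail-reduce, and make monic.
Reduced Gröbner basis: {a - 6/11*b + 6/11, b**2 - 6*b + 5}.

Buchberger on the second generating set:
h_1 = -121*a + 66*b - 66, LT = a.
h_2 = 44*a + 6*b**2 - 68*b + 62, LT = a.

S(h_1,h_2): lcm = a. S = -3/22*b**2 + b - 19/22.
  leading term b**2: no divisor's leading term divides it; move -3/22*b**2 to the remainder.
  leading term b: no divisor's leading term divides it; move b to the remainder.
  leading term 1: no divisor's leading term divides it; move -19/22 to the remainder.
  remainder -3/22*b**2 + b - 19/22 ≠ 0; add k_3 = -3/22*b**2 + b - 19/22 to the basis.

S(h_1,k_3): leading monomials are coprime, so the S-polynomial reduces to 0 (Buchberger's first criterion).
S(h_2,k_3): leading monomials are coprime, so the S-polynomial reduces to 0 (Buchberger's first criterion).
Every S-polynomial of the final basis reduces to 0, so we have a Gröbner basis.
Inter-reduce: drop elements whose leading term is divisible by another's, tail-reduce, and make monic.
Reduced Gröbner basis: {a - 6/11*b + 6/11, b**2 - 22/3*b + 19/3}.

The bases are distinct; the ideals are different.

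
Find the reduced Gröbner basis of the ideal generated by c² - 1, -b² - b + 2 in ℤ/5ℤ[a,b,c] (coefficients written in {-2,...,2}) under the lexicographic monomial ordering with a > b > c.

G = {b² + b - 2, c² - 1}

f_1 = c² - 1, LT = c².
f_2 = -b² - b + 2, LT = b².

The S-polynomials (S(f_1,f_2)) all reduce to 0 modulo the current basis, so we have a Gröbner basis.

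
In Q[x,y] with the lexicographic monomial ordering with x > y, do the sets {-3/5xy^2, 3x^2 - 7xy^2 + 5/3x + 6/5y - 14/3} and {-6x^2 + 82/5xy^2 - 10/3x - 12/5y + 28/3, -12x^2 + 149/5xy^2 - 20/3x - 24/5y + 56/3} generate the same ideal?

Equality of ideals is decidable: compute both reduced Gröbner bases (unique for the ordering) and check whether they agree.
Buchberger on the first generating set:
f_1 = -3/5xy^2, LT = xy^2.
f_2 = 3x^2 - 7xy^2 + 5/3x + 6/5y - 14/3, LT = x^2.

S(f_1,f_2): lcm = x^2y^2. S = 7/3xy^4 - 5/9xy^2 - 2/5y^3 + 14/9y^2.
  leading term xy^4: subtract (-35/9y^2)·f_1 from 7/3xy^4 - 5/9xy^2 - 2/5y^3 + 14/9y^2 → -5/9xy^2 - 2/5y^3 + 14/9y^2
  leading term xy^2: subtract (25/27)·f_1 from -5/9xy^2 - 2/5y^3 + 14/9y^2 → -2/5y^3 + 14/9y^2
  leading term y^3: no divisor's leading term divides it; move -2/5y^3 to the remainder.
  leading term y^2: no divisor's leading term divides it; move 14/9y^2 to the remainder.
  remainder -2/5y^3 + 14/9y^2 ≠ 0; add g_3 = -2/5y^3 + 14/9y^2 to the basis.

The other S-polynomials (S(f_1,g_3), S(f_2,g_3)) all reduce to 0 modulo the current basis, so we have a Gröbner basis.
Inter-reduce: drop elements whose leading term is divisible by another's, tail-reduce, and make monic.
Reduced Gröbner basis: {x^2 + 5/9x + 2/5y - 14/9, xy^2, y^3 - 35/9y^2}.

Buchberger on the second generating set:
h_1 = -6x^2 + 82/5xy^2 - 10/3x - 12/5y + 28/3, LT = x^2.
h_2 = -12x^2 + 149/5xy^2 - 20/3x - 24/5y + 56/3, LT = x^2.

S(h_1,h_2): lcm = x^2. S = -1/4xy^2.
  leading term xy^2: no divisor's leading term divides it; move -1/4xy^2 to the remainder.
  remainder -1/4xy^2 ≠ 0; add k_3 = -1/4xy^2 to the basis.

S(h_1,k_3): lcm = x^2y^2. S = -41/15xy^4 + 5/9xy^2 + 2/5y^3 - 14/9y^2.
  leading term xy^4: subtract (164/15y^2)·k_3 from -41/15xy^4 + 5/9xy^2 + 2/5y^3 - 14/9y^2 → 5/9xy^2 + 2/5y^3 - 14/9y^2
  leading term xy^2: subtract (-20/9)·k_3 from 5/9xy^2 + 2/5y^3 - 14/9y^2 → 2/5y^3 - 14/9y^2
  leading term y^3: no divisor's leading term divides it; move 2/5y^3 to the remainder.
  leading term y^2: no divisor's leading term divides it; move -14/9y^2 to the remainder.
  remainder 2/5y^3 - 14/9y^2 ≠ 0; add k_4 = 2/5y^3 - 14/9y^2 to the basis.

The other S-polynomials (S(h_2,k_3), S(h_1,k_4), S(h_2,k_4), S(k_3,k_4)) all reduce to 0 modulo the current basis, so we have a Gröbner basis.
Inter-reduce: drop elements whose leading term is divisible by another's, tail-reduce, and make monic.
Reduced Gröbner basis: {x^2 + 5/9x + 2/5y - 14/9, xy^2, y^3 - 35/9y^2}.

These coincide, so the ideals are equal.

Yes, the ideals are equal.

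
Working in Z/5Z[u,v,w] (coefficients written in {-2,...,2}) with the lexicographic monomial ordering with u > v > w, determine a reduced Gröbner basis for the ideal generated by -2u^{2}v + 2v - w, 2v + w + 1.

f_1 = -2u^{2}v + 2v - w, LT = u^{2}v.
f_2 = 2v + w + 1, LT = v.

S(f_1,f_2): lcm = u^{2}v. S = 2u^{2}w + 2u^{2} - v - 2w.
  reduce S modulo (f_1, f_2):
  remainder 2u^{2}w + 2u^{2} + w - 2 ≠ 0; add g_3 = 2u^{2}w + 2u^{2} + w - 2 to the basis.

The other S-polynomials (S(f_1,g_3), S(f_2,g_3)) all reduce to 0 modulo the current basis, so we have a Gröbner basis.
Inter-reduce: drop elements whose leading term is divisible by another's, tail-reduce, and make monic.

G = {u^{2}w + u^{2} - 2w - 1, v - 2w - 2}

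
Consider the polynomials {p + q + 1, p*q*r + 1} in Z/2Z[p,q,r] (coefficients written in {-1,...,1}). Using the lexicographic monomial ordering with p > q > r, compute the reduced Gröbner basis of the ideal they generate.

G = {p + q + 1, q**2*r + q*r + 1}

f_1 = p + q + 1, LT = p.
f_2 = p*q*r + 1, LT = p*q*r.

S(f_1,f_2): lcm = p*q*r. S = q**2*r + q*r + 1.
  leading term q**2*r: no divisor's leading term divides it; move q**2*r to the remainder.
  leading term q*r: no divisor's leading term divides it; move q*r to the remainder.
  leading term 1: no divisor's leading term divides it; move 1 to the remainder.
  remainder q**2*r + q*r + 1 ≠ 0; add g_3 = q**2*r + q*r + 1 to the basis.

The other S-polynomials (S(f_1,g_3), S(f_2,g_3)) all reduce to 0 modulo the current basis, so we have a Gröbner basis.
Inter-reduce: drop elements whose leading term is divisible by another's, tail-reduce, and make monic.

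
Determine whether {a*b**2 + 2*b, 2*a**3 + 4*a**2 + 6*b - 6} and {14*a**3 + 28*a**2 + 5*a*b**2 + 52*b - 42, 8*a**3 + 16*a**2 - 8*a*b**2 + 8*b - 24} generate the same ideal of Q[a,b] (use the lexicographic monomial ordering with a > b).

Yes, the ideals are equal.

Two ideals are equal iff their reduced Gröbner bases coincide (the reduced basis is unique for a fixed ordering).
Buchberger on the first generating set:
f_1 = a*b**2 + 2*b, LT = a*b**2.
f_2 = 2*a**3 + 4*a**2 + 6*b - 6, LT = a**3.

S(f_1,f_2): lcm = a**3*b**2. S = -2*a**2*b**2 + 2*a**2*b - 3*b**3 + 3*b**2.
  reduce S modulo (f_1, f_2):
  remainder 2*a**2*b + 4*a*b - 3*b**3 + 3*b**2 ≠ 0; add g_3 = 2*a**2*b + 4*a*b - 3*b**3 + 3*b**2 to the basis.

S(f_1,g_3): lcm = a**2*b**2. S = -2*a*b**2 + 2*a*b + 3/2*b**4 - 3/2*b**3.
  reduce S modulo (f_1, f_2, g_3):
  remainder 2*a*b + 3/2*b**4 - 3/2*b**3 + 4*b ≠ 0; add g_4 = 2*a*b + 3/2*b**4 - 3/2*b**3 + 4*b to the basis.

S(f_1,g_4): lcm = a*b**2. S = -3/4*b**5 + 3/4*b**4 - 2*b**2 + 2*b.
  reduce S modulo (f_1, f_2, g_3, g_4):
  remainder -3/4*b**5 + 3/4*b**4 - 2*b**2 + 2*b ≠ 0; add g_5 = -3/4*b**5 + 3/4*b**4 - 2*b**2 + 2*b to the basis.

The other S-polynomials (S(f_2,g_3), S(f_2,g_4), S(g_3,g_4), S(f_1,g_5), S(f_2,g_5), S(g_3,g_5), S(g_4,g_5)) all reduce to 0 modulo the current basis, so we have a Gröbner basis.
Inter-reduce: drop elements whose leading term is divisible by another's, tail-reduce, and make monic.
Reduced Gröbner basis: {a**3 + 2*a**2 + 3*b - 3, a*b + 3/4*b**4 - 3/4*b**3 + 2*b, b**5 - b**4 + 8/3*b**2 - 8/3*b}.

Buchberger on the second generating set:
h_1 = 14*a**3 + 28*a**2 + 5*a*b**2 + 52*b - 42, LT = a**3.
h_2 = 8*a**3 + 16*a**2 - 8*a*b**2 + 8*b - 24, LT = a**3.

S(h_1,h_2): lcm = a**3. S = 19/14*a*b**2 + 19/7*b.
  reduce S modulo (h_1, h_2):
  remainder 19/14*a*b**2 + 19/7*b ≠ 0; add k_3 = 19/14*a*b**2 + 19/7*b to the basis.

S(h_1,k_3): lcm = a**3*b**2. S = 2*a**2*b**2 - 2*a**2*b + 5/14*a*b**4 + 26/7*b**3 - 3*b**2.
  reduce S modulo (h_1, h_2, k_3):
  remainder -2*a**2*b - 4*a*b + 3*b**3 - 3*b**2 ≠ 0; add k_4 = -2*a**2*b - 4*a*b + 3*b**3 - 3*b**2 to the basis.

S(k_3,k_4): lcm = a**2*b**2. S = -2*a*b**2 + 2*a*b + 3/2*b**4 - 3/2*b**3.
  reduce S modulo (h_1, h_2, k_3, k_4):
  remainder 2*a*b + 3/2*b**4 - 3/2*b**3 + 4*b ≠ 0; add k_5 = 2*a*b + 3/2*b**4 - 3/2*b**3 + 4*b to the basis.

S(k_3,k_5): lcm = a*b**2. S = -3/4*b**5 + 3/4*b**4 - 2*b**2 + 2*b.
  reduce S modulo (h_1, h_2, k_3, k_4, k_5):
  remainder -3/4*b**5 + 3/4*b**4 - 2*b**2 + 2*b ≠ 0; add k_6 = -3/4*b**5 + 3/4*b**4 - 2*b**2 + 2*b to the basis.

The other S-polynomials (S(h_2,k_3), S(h_1,k_4), S(h_2,k_4), S(h_1,k_5), S(h_2,k_5), S(k_4,k_5), S(h_1,k_6), S(h_2,k_6), S(k_3,k_6), S(k_4,k_6), S(k_5,k_6)) all reduce to 0 modulo the current basis, so we have a Gröbner basis.
Inter-reduce: drop elements whose leading term is divisible by another's, tail-reduce, and make monic.
Reduced Gröbner basis: {a**3 + 2*a**2 + 3*b - 3, a*b + 3/4*b**4 - 3/4*b**3 + 2*b, b**5 - b**4 + 8/3*b**2 - 8/3*b}.

Same reduced basis, so the two generating sets span the same ideal.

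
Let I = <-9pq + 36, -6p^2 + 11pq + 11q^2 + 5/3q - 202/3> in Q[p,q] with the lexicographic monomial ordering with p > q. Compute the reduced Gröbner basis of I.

G = {p - 11/24q^3 - 5/72q^2 + 35/36q, q^4 + 5/33q^3 - 70/33q^2 - 96/11}

The reduced Gröbner basis is the canonical form of the ideal for this ordering.

f_1 = -9pq + 36, LT = pq.
f_2 = -6p^2 + 11pq + 11q^2 + 5/3q - 202/3, LT = p^2.

S(f_1,f_2): lcm = p^2q. S = 11/6pq^2 - 4p + 11/6q^3 + 5/18q^2 - 101/9q.
  leading term pq^2: subtract (-11/54q)·f_1 from 11/6pq^2 - 4p + 11/6q^3 + 5/18q^2 - 101/9q → -4p + 11/6q^3 + 5/18q^2 - 35/9q
  leading term p: no divisor's leading term divides it; move -4p to the remainder.
  leading term q^3: no divisor's leading term divides it; move 11/6q^3 to the remainder.
  leading term q^2: no divisor's leading term divides it; move 5/18q^2 to the remainder.
  leading term q: no divisor's leading term divides it; move -35/9q to the remainder.
  remainder -4p + 11/6q^3 + 5/18q^2 - 35/9q ≠ 0; add g_3 = -4p + 11/6q^3 + 5/18q^2 - 35/9q to the basis.

S(f_1,g_3): lcm = pq. S = 11/24q^4 + 5/72q^3 - 35/36q^2 - 4.
  leading term q^4: no divisor's leading term divides it; move 11/24q^4 to the remainder.
  leading term q^3: no divisor's leading term divides it; move 5/72q^3 to the remainder.
  leading term q^2: no divisor's leading term divides it; move -35/36q^2 to the remainder.
  leading term 1: no divisor's leading term divides it; move -4 to the remainder.
  remainder 11/24q^4 + 5/72q^3 - 35/36q^2 - 4 ≠ 0; add g_4 = 11/24q^4 + 5/72q^3 - 35/36q^2 - 4 to the basis.

S(f_2,g_3): lcm = p^2. S = 11/24pq^3 + 5/72pq^2 - 101/36pq - 11/6q^2 - 5/18q + 101/9.
  leading term pq^3: subtract (-11/216q^2)·f_1 from 11/24pq^3 + 5/72pq^2 - 101/36pq - 11/6q^2 - 5/18q + 101/9 → 5/72pq^2 - 101/36pq - 5/18q + 101/9
  leading term pq^2: subtract (-5/648q)·f_1 from 5/72pq^2 - 101/36pq - 5/18q + 101/9 → -101/36pq + 101/9
  leading term pq: subtract (101/324)·f_1 from -101/36pq + 101/9 → 0
  remainder 0.

S(f_1,g_4): lcm = pq^4. S = -5/33pq^3 + 70/33pq^2 + 96/11p - 4q^3.
  leading term pq^3: subtract (5/297q^2)·f_1 from -5/33pq^3 + 70/33pq^2 + 96/11p - 4q^3 → 70/33pq^2 + 96/11p - 4q^3 - 20/33q^2
  leading term pq^2: subtract (-70/297q)·f_1 from 70/33pq^2 + 96/11p - 4q^3 - 20/33q^2 → 96/11p - 4q^3 - 20/33q^2 + 280/33q
  leading term p: subtract (-24/11)·g_3 from 96/11p - 4q^3 - 20/33q^2 + 280/33q → 0
  remainder 0.

S(f_2,g_4): leading monomials are coprime, so the S-polynomial reduces to 0 (Buchberger's first criterion).
S(g_3,g_4): leading monomials are coprime, so the S-polynomial reduces to 0 (Buchberger's first criterion).
Every S-polynomial of the final basis reduces to 0, so we have a Gröbner basis.
Inter-reduce: drop elements whose leading term is divisible by another's, tail-reduce, and make monic.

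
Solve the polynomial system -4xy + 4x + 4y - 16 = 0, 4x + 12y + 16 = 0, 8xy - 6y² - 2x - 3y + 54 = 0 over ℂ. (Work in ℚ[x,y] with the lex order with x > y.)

Compute a lex Gröbner basis by Buchberger's algorithm.
f_1 = -4xy + 4x + 4y - 16, LT = xy.
f_2 = 4x + 12y + 16, LT = x.
f_3 = 8xy - 2x - 6y² - 3y + 54, LT = xy.

S(f_1,f_2): lcm = xy. S = -x - 3y² - 5y + 4.
  leading term x: subtract (-¼)·f_2 from -x - 3y² - 5y + 4 → -3y² - 2y + 8
  leading term y²: no divisor's leading term divides it; move -3y² to the remainder.
  leading term y: no divisor's leading term divides it; move -2y to the remainder.
  leading term 1: no divisor's leading term divides it; move 8 to the remainder.
  remainder -3y² - 2y + 8 ≠ 0; add h_4 = -3y² - 2y + 8 to the basis.

S(f_1,f_3): lcm = xy. S = -¾x + ¾y² - ⅝y - 11/4.
  leading term x: subtract (-3/16)·f_2 from -¾x + ¾y² - ⅝y - 11/4 → ¾y² + 13/8y + ¼
  leading term y²: subtract (-¼)·h_4 from ¾y² + 13/8y + ¼ → 9/8y + 9/4
  leading term y: no divisor's leading term divides it; move 9/8y to the remainder.
  leading term 1: no divisor's leading term divides it; move 9/4 to the remainder.
  remainder 9/8y + 9/4 ≠ 0; add h_5 = 9/8y + 9/4 to the basis.

The other S-polynomials (S(f_2,f_3), S(f_1,h_4), S(f_2,h_4), S(f_3,h_4), S(f_1,h_5), S(f_2,h_5), S(f_3,h_5), S(h_4,h_5)) all reduce to 0 modulo the current basis, so we have a Gröbner basis.
Inter-reduce: drop elements whose leading term is divisible by another's, tail-reduce, and make monic.
Reduced Gröbner basis: {x - 2, y + 2}.

Elimination: the polynomial y + 2 lies in the elimination ideal for y, so y ∈ {-2}. For each such y, the remaining basis elements (now univariate) give the rest of the solution.
  y = -2: the earlier basis element becomes x - 2 = 0, giving x = 2 — point (2, -2).
Each listed point satisfies every original equation (direct substitution).
A lex Gröbner basis triangularizes the system, enabling back-substitution.

{(2, -2)}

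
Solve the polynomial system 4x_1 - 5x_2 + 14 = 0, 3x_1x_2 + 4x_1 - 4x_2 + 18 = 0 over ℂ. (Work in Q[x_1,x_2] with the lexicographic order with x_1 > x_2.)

Compute a lex Gröbner basis by Buchberger's algorithm.
f_1 = 4x_1 - 5x_2 + 14, LT = x_1.
f_2 = 3x_1x_2 + 4x_1 - 4x_2 + 18, LT = x_1x_2.

S(f_1,f_2): lcm = x_1x_2. S = -\tfrac{4}{3}x_1 - \tfrac{5}{4}x_2^{2} + \tfrac{29}{6}x_2 - 6.
  reduce S modulo (f_1, f_2):
  remainder -\tfrac{5}{4}x_2^{2} + \tfrac{19}{6}x_2 - \tfrac{4}{3} ≠ 0; add h_3 = -\tfrac{5}{4}x_2^{2} + \tfrac{19}{6}x_2 - \tfrac{4}{3} to the basis.

The other S-polynomials (S(f_1,h_3), S(f_2,h_3)) all reduce to 0 modulo the current basis, so we have a Gröbner basis.
Inter-reduce: drop elements whose leading term is divisible by another's, tail-reduce, and make monic.
Reduced Gröbner basis: {x_1 - \tfrac{5}{4}x_2 + \tfrac{7}{2}, x_2^{2} - \tfrac{38}{15}x_2 + \tfrac{16}{15}}.

A lex Gröbner basis eliminates variables successively. Here x_2^{2} - \tfrac{38}{15}x_2 + \tfrac{16}{15} depends only on x_2, with roots {8/15, 2}; lifting each root through the earlier basis elements recovers the full solutions.
  x_2 = 8/15: the earlier basis element becomes x_1 + \tfrac{17}{6} = 0, giving x_1 = -17/6 — point (-17/6, 8/15).
  x_2 = 2: the earlier basis element becomes x_1 + 1 = 0, giving x_1 = -1 — point (-1, 2).
Zero-dimensionality of the ideal guarantees finitely many solutions over ℂ.

{(-17/6, 8/15), (-1, 2)}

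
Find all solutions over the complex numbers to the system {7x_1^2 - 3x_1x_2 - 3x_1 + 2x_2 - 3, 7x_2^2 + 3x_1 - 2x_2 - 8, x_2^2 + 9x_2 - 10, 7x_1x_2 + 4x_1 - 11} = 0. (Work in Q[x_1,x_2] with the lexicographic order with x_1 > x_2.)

Compute a lex Gröbner basis by Buchberger's algorithm.
f_1 = 7x_1^2 - 3x_1x_2 - 3x_1 + 2x_2 - 3, LT = x_1^2.
f_2 = 3x_1 + 7x_2^2 - 2x_2 - 8, LT = x_1.
f_3 = x_2^2 + 9x_2 - 10, LT = x_2^2.
f_4 = 7x_1x_2 + 4x_1 - 11, LT = x_1x_2.

S(f_1,f_2): lcm = x_1^2. S = -7/3x_1x_2^2 + 5/21x_1x_2 + 47/21x_1 + 2/7x_2 - 3/7.
  reduce S modulo (f_1, f_2, f_3, f_4):
  remainder -317339/63x_2 + 317339/63 ≠ 0; add h_5 = -317339/63x_2 + 317339/63 to the basis.

The other S-polynomials (S(f_1,f_3), S(f_1,f_4), S(f_2,f_3), S(f_2,f_4), S(f_3,f_4), S(f_1,h_5), S(f_2,h_5), S(f_3,h_5), S(f_4,h_5)) all reduce to 0 modulo the current basis, so we have a Gröbner basis.
Inter-reduce: drop elements whose leading term is divisible by another's, tail-reduce, and make monic.
Reduced Gröbner basis: {x_1 - 1, x_2 - 1}.

The lex basis is triangular: the last element involves only x_2. Solving x_2 - 1 = 0 gives x_2 ∈ {1}; substituting each value into the earlier elements determines the remaining variables.
  x_2 = 1: the earlier basis element becomes x_1 - 1 = 0, giving x_1 = 1 — point (1, 1).
A lex Gröbner basis triangularizes the system, enabling back-substitution.

{(1, 1)}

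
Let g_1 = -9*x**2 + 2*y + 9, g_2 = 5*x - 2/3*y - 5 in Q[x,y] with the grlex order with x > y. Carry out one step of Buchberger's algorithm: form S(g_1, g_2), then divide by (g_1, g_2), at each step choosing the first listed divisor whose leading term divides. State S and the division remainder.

S(g_1, g_2) = 2/15*x*y + x - 2/9*y - 1; remainder on division = 4/225*y**2 + 2/45*y.

lcm(LM(g_1), LM(g_2)) = x**2.
S = (lcm/LT(g_1))·g_1 − (lcm/LT(g_2))·g_2 = 2/15*x*y + x - 2/9*y - 1.
Reduce S modulo (g_1, g_2) in that order:
  leading term x*y: subtract (2/75*y)·g_2 from 2/15*x*y + x - 2/9*y - 1 → 4/225*y**2 + x - 4/45*y - 1
  leading term y**2: no divisor's leading term divides it; move 4/225*y**2 to the remainder.
  leading term x: subtract (1/5)·g_2 from x - 4/45*y - 1 → 2/45*y
  leading term y: no divisor's leading term divides it; move 2/45*y to the remainder.
The remainder 4/225*y**2 + 2/45*y is nonzero, so it would be added as the next basis element.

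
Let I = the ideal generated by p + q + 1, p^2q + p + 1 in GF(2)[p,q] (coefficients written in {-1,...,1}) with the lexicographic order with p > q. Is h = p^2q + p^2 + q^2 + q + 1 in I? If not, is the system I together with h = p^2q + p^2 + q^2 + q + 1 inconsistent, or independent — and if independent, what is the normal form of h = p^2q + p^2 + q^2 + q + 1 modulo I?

p^2q + p^2 + q^2 + q + 1 lies in I (it reduces to 0).

First compute the reduced Gröbner basis of I by Buchberger's algorithm.
f_1 = p + q + 1, LT = p.
f_2 = p^2q + p + 1, LT = p^2q.

S(f_1,f_2): lcm = p^2q. S = pq^2 + pq + p + 1.
  leading term pq^2: subtract (q^2)·f_1 from pq^2 + pq + p + 1 → pq + p + q^3 + q^2 + 1
  leading term pq: subtract (q)·f_1 from pq + p + q^3 + q^2 + 1 → p + q^3 + q + 1
  leading term p: subtract (1)·f_1 from p + q^3 + q + 1 → q^3
  leading term q^3: no divisor's leading term divides it; move q^3 to the remainder.
  remainder q^3 ≠ 0; add k_3 = q^3 to the basis.

The other S-polynomials (S(f_1,k_3), S(f_2,k_3)) all reduce to 0 modulo the current basis, so we have a Gröbner basis.
Inter-reduce: drop elements whose leading term is divisible by another's, tail-reduce, and make monic.
Reduced Gröbner basis: {p + q + 1, q^3}.
Label its elements g_1 = p + q + 1, g_2 = q^3.

Reduce h = p^2q + p^2 + q^2 + q + 1 modulo G:
  leading term p^2q: subtract (pq)·g_1 from p^2q + p^2 + q^2 + q + 1 → p^2 + pq^2 + pq + q^2 + q + 1
  leading term p^2: subtract (p)·g_1 from p^2 + pq^2 + pq + q^2 + q + 1 → pq^2 + p + q^2 + q + 1
  leading term pq^2: subtract (q^2)·g_1 from pq^2 + p + q^2 + q + 1 → p + q^3 + q + 1
  leading term p: subtract (1)·g_1 from p + q^3 + q + 1 → q^3
  leading term q^3: subtract (1)·g_2 from q^3 → 0
  normal form = 0.
Since the normal form is 0, h ∈ I.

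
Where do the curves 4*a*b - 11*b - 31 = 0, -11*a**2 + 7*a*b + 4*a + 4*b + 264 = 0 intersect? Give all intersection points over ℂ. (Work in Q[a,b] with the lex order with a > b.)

{(-5, -1), (sqrt(29593)/88 + 357/88, -115/24 + sqrt(29593)/24), (357/88 - sqrt(29593)/88, -sqrt(29593)/24 - 115/24)}

Compute a lex Gröbner basis by Buchberger's algorithm.
f_1 = 4*a*b - 11*b - 31, LT = a*b.
f_2 = -11*a**2 + 7*a*b + 4*a + 4*b + 264, LT = a**2.

S(f_1,f_2): lcm = a**2*b. S = 7/11*a*b**2 - 105/44*a*b - 31/4*a + 4/11*b**2 + 24*b.
  leading term a*b**2: subtract (7/44*b)·f_1 from 7/11*a*b**2 - 105/44*a*b - 31/4*a + 4/11*b**2 + 24*b → -105/44*a*b - 31/4*a + 93/44*b**2 + 1273/44*b
  leading term a*b: subtract (-105/176)·f_1 from -105/44*a*b - 31/4*a + 93/44*b**2 + 1273/44*b → -31/4*a + 93/44*b**2 + 3937/176*b - 3255/176
  leading term a: no divisor's leading term divides it; move -31/4*a to the remainder.
  leading term b**2: no divisor's leading term divides it; move 93/44*b**2 to the remainder.
  leading term b: no divisor's leading term divides it; move 3937/176*b to the remainder.
  leading term 1: no divisor's leading term divides it; move -3255/176 to the remainder.
  remainder -31/4*a + 93/44*b**2 + 3937/176*b - 3255/176 ≠ 0; add h_3 = -31/4*a + 93/44*b**2 + 3937/176*b - 3255/176 to the basis.

S(f_1,h_3): lcm = a*b. S = 3/11*b**3 + 127/44*b**2 - 113/22*b - 31/4.
  leading term b**3: no divisor's leading term divides it; move 3/11*b**3 to the remainder.
  leading term b**2: no divisor's leading term divides it; move 127/44*b**2 to the remainder.
  leading term b: no divisor's leading term divides it; move -113/22*b to the remainder.
  leading term 1: no divisor's leading term divides it; move -31/4 to the remainder.
  remainder 3/11*b**3 + 127/44*b**2 - 113/22*b - 31/4 ≠ 0; add h_4 = 3/11*b**3 + 127/44*b**2 - 113/22*b - 31/4 to the basis.

The other S-polynomials (S(f_2,h_3), S(f_1,h_4), S(f_2,h_4), S(h_3,h_4)) all reduce to 0 modulo the current basis, so we have a Gröbner basis.
Inter-reduce: drop elements whose leading term is divisible by another's, tail-reduce, and make monic.
Reduced Gröbner basis: {a - 3/11*b**2 - 127/44*b + 105/44, b**3 + 127/12*b**2 - 113/6*b - 341/12}.

From the last basis element, b**3 + 127/12*b**2 - 113/6*b - 341/12 = 0, so b takes values in {-1, -115/24 + sqrt(29593)/24, -sqrt(29593)/24 - 115/24}. Each choice, substituted upward through the basis, yields the corresponding point(s) of the solution set.
  b = -1: the earlier basis element becomes a + 5 = 0, giving a = -5 — point (-5, -1).
  b = -115/24 + sqrt(29593)/24: the earlier basis element becomes a - 357/88 - sqrt(29593)/88 = 0, giving a = sqrt(29593)/88 + 357/88 — point (sqrt(29593)/88 + 357/88, -115/24 + sqrt(29593)/24).
  b = -sqrt(29593)/24 - 115/24: the earlier basis element becomes a - 357/88 + sqrt(29593)/88 = 0, giving a = 357/88 - sqrt(29593)/88 — point (357/88 - sqrt(29593)/88, -sqrt(29593)/24 - 115/24).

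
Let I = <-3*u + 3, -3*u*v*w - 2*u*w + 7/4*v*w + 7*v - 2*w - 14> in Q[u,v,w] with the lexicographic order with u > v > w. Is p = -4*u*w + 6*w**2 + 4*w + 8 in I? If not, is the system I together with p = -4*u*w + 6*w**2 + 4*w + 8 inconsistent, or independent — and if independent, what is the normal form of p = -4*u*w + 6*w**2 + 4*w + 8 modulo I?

First compute the reduced Gröbner basis of I by Buchberger's algorithm.
f_1 = -3*u + 3, LT = u.
f_2 = -3*u*v*w - 2*u*w + 7/4*v*w + 7*v - 2*w - 14, LT = u*v*w.

S(f_1,f_2): lcm = u*v*w. S = -2/3*u*w - 5/12*v*w + 7/3*v - 2/3*w - 14/3.
  leading term u*w: subtract (2/9*w)·f_1 from -2/3*u*w - 5/12*v*w + 7/3*v - 2/3*w - 14/3 → -5/12*v*w + 7/3*v - 4/3*w - 14/3
  leading term v*w: no divisor's leading term divides it; move -5/12*v*w to the remainder.
  leading term v: no divisor's leading term divides it; move 7/3*v to the remainder.
  leading term w: no divisor's leading term divides it; move -4/3*w to the remainder.
  leading term 1: no divisor's leading term divides it; move -14/3 to the remainder.
  remainder -5/12*v*w + 7/3*v - 4/3*w - 14/3 ≠ 0; add h_3 = -5/12*v*w + 7/3*v - 4/3*w - 14/3 to the basis.

The other S-polynomials (S(f_1,h_3), S(f_2,h_3)) all reduce to 0 modulo the current basis, so we have a Gröbner basis.
Inter-reduce: drop elements whose leading term is divisible by another's, tail-reduce, and make monic.
Reduced Gröbner basis: {u - 1, v*w - 28/5*v + 16/5*w + 56/5}.
Label its elements g_1 = u - 1, g_2 = v*w - 28/5*v + 16/5*w + 56/5.

Reduce p = -4*u*w + 6*w**2 + 4*w + 8 modulo G:
  leading term u*w: subtract (-4*w)·g_1 from -4*u*w + 6*w**2 + 4*w + 8 → 6*w**2 + 8
  leading term w**2: no divisor's leading term divides it; move 6*w**2 to the remainder.
  leading term 1: no divisor's leading term divides it; move 8 to the remainder.
  normal form = 6*w**2 + 8.
The normal form is nonzero, so p ∉ I. Since p minus its normal form lies in I, I + (p) = I + (r) where r = 6*w**2 + 8; decide whether this ideal is the whole ring.
Run Buchberger on G together with r (pairs among the g_i already reduce to 0 since G is a Gröbner basis):
g_1 = u - 1, LT = u.
g_2 = v*w - 28/5*v + 16/5*w + 56/5, LT = v*w.
r = 6*w**2 + 8, LT = w**2.

S(g_2,r): lcm = v*w**2. S = -28/5*v*w - 4/3*v + 16/5*w**2 + 56/5*w.
  leading term v*w: subtract (-28/5)·g_2 from -28/5*v*w - 4/3*v + 16/5*w**2 + 56/5*w → -2452/75*v + 16/5*w**2 + 728/25*w + 1568/25
  leading term v: no divisor's leading term divides it; move -2452/75*v to the remainder.
  leading term w**2: subtract (8/15)·r from 16/5*w**2 + 728/25*w + 1568/25 → 728/25*w + 4384/75
  leading term w: no divisor's leading term divides it; move 728/25*w to the remainder.
  leading term 1: no divisor's leading term divides it; move 4384/75 to the remainder.
  remainder -2452/75*v + 728/25*w + 4384/75 ≠ 0; add m_4 = -2452/75*v + 728/25*w + 4384/75 to the basis.

The other S-polynomials (S(g_1,g_2), S(g_1,r), S(g_1,m_4), S(g_2,m_4), S(r,m_4)) all reduce to 0 modulo the current basis, so we have a Gröbner basis.
Inter-reduce: drop elements whose leading term is divisible by another's, tail-reduce, and make monic.
Reduced Gröbner basis: {u - 1, v - 546/613*w - 1096/613, w**2 + 4/3}.
The reduced Gröbner basis of I + (p) is {u - 1, v - 546/613*w - 1096/613, w**2 + 4/3} ≠ {1}, a proper ideal, so the enlarged system stays consistent: p is independent of I, with normal form 6*w**2 + 8.

-4*u*w + 6*w**2 + 4*w + 8 is independent of I; its normal form modulo I is 6*w**2 + 8.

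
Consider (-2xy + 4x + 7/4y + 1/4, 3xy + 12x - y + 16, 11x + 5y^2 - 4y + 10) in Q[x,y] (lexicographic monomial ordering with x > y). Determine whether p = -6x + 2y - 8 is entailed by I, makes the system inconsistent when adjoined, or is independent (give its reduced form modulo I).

First compute the reduced Gröbner basis of I by Buchberger's algorithm.
f_1 = -2xy + 4x + 7/4y + 1/4, LT = xy.
f_2 = 3xy + 12x - y + 16, LT = xy.
f_3 = 11x + 5y^2 - 4y + 10, LT = x.

S(f_1,f_2): lcm = xy. S = -6x - 13/24y - 131/24.
  leading term x: subtract (-6/11)·f_3 from -6x - 13/24y - 131/24 → 30/11y^2 - 719/264y - 1/264
  leading term y^2: no divisor's leading term divides it; move 30/11y^2 to the remainder.
  leading term y: no divisor's leading term divides it; move -719/264y to the remainder.
  leading term 1: no divisor's leading term divides it; move -1/264 to the remainder.
  remainder 30/11y^2 - 719/264y - 1/264 ≠ 0; add h_4 = 30/11y^2 - 719/264y - 1/264 to the basis.

S(f_1,f_3): lcm = xy. S = -2x - 5/11y^3 + 4/11y^2 - 157/88y - 1/8.
  leading term x: subtract (-2/11)·f_3 from -2x - 5/11y^3 + 4/11y^2 - 157/88y - 1/8 → -5/11y^3 + 14/11y^2 - 221/88y + 149/88
  leading term y^3: subtract (-1/6y)·h_4 from -5/11y^3 + 14/11y^2 - 221/88y + 149/88 → 1297/1584y^2 - 3979/1584y + 149/88
  leading term y^2: subtract (1297/4320)·h_4 from 1297/1584y^2 - 3979/1584y + 149/88 → -175667/103680y + 175667/103680
  leading term y: no divisor's leading term divides it; move -175667/103680y to the remainder.
  leading term 1: no divisor's leading term divides it; move 175667/103680 to the remainder.
  remainder -175667/103680y + 175667/103680 ≠ 0; add h_5 = -175667/103680y + 175667/103680 to the basis.

S(f_2,f_3): lcm = xy. S = 4x - 5/11y^3 + 4/11y^2 - 41/33y + 16/3.
  leading term x: subtract (4/11)·f_3 from 4x - 5/11y^3 + 4/11y^2 - 41/33y + 16/3 → -5/11y^3 - 16/11y^2 + 7/33y + 56/33
  leading term y^3: subtract (-1/6y)·h_4 from -5/11y^3 - 16/11y^2 + 7/33y + 56/33 → -3023/1584y^2 + 335/1584y + 56/33
  leading term y^2: subtract (-3023/4320)·h_4 from -3023/1584y^2 + 335/1584y + 56/33 → -175667/103680y + 175667/103680
  leading term y: subtract (1)·h_5 from -175667/103680y + 175667/103680 → 0
  remainder 0.

S(f_1,h_4): lcm = xy^2. S = -721/720xy + 1/720x - 7/8y^2 - 1/8y.
  leading term xy: subtract (721/1440)·f_1 from -721/720xy + 1/720x - 7/8y^2 - 1/8y → -1441/720x - 7/8y^2 - 5767/5760y - 721/5760
  leading term x: subtract (-131/720)·f_3 from -1441/720x - 7/8y^2 - 5767/5760y - 721/5760 → 5/144y^2 - 9959/5760y + 3253/1920
  leading term y^2: subtract (11/864)·h_4 from 5/144y^2 - 9959/5760y + 3253/1920 → -175667/103680y + 175667/103680
  leading term y: subtract (1)·h_5 from -175667/103680y + 175667/103680 → 0
  remainder 0.

S(f_2,h_4): lcm = xy^2. S = 3599/720xy + 1/720x - 1/3y^2 + 16/3y.
  leading term xy: subtract (-3599/1440)·f_1 from 3599/720xy + 1/720x - 1/3y^2 + 16/3y → 7199/720x - 1/3y^2 + 55913/5760y + 3599/5760
  leading term x: subtract (7199/7920)·f_3 from 7199/720x - 1/3y^2 + 55913/5760y + 3599/5760 → -7727/1584y^2 + 845411/63360y - 178777/21120
  leading term y^2: subtract (-7727/4320)·h_4 from -7727/1584y^2 + 845411/63360y - 178777/21120 → 175667/20736y - 175667/20736
  leading term y: subtract (-5)·h_5 from 175667/20736y - 175667/20736 → 0
  remainder 0.

S(f_3,h_4): leading monomials are coprime, so the S-polynomial reduces to 0 (Buchberger's first criterion).
S(f_1,h_5): lcm = xy. S = -x - 7/8y - 1/8.
  leading term x: subtract (-1/11)·f_3 from -x - 7/8y - 1/8 → 5/11y^2 - 109/88y + 69/88
  leading term y^2: subtract (1/6)·h_4 from 5/11y^2 - 109/88y + 69/88 → -113/144y + 113/144
  leading term y: subtract (81360/175667)·h_5 from -113/144y + 113/144 → 0
  remainder 0.

S(f_2,h_5): lcm = xy. S = 5x - 1/3y + 16/3.
  leading term x: subtract (5/11)·f_3 from 5x - 1/3y + 16/3 → -25/11y^2 + 49/33y + 26/33
  leading term y^2: subtract (-5/6)·h_4 from -25/11y^2 + 49/33y + 26/33 → -113/144y + 113/144
  leading term y: subtract (81360/175667)·h_5 from -113/144y + 113/144 → 0
  remainder 0.

S(f_3,h_5): leading monomials are coprime, so the S-polynomial reduces to 0 (Buchberger's first criterion).
S(h_4,h_5): lcm = y^2. S = 1/720y - 1/720.
  leading term y: subtract (-144/175667)·h_5 from 1/720y - 1/720 → 0
  remainder 0.

Every S-polynomial of the final basis reduces to 0, so we have a Gröbner basis.
Inter-reduce: drop elements whose leading term is divisible by another's, tail-reduce, and make monic.
Reduced Gröbner basis: {x + 1, y - 1}.
Label its elements g_1 = x + 1, g_2 = y - 1.

Reduce p = -6x + 2y - 8 modulo G:
  leading term x: subtract (-6)·g_1 from -6x + 2y - 8 → 2y - 2
  leading term y: subtract (2)·g_2 from 2y - 2 → 0
  normal form = 0.
Since the normal form is 0, p ∈ I.

-6x + 2y - 8 lies in I (it reduces to 0).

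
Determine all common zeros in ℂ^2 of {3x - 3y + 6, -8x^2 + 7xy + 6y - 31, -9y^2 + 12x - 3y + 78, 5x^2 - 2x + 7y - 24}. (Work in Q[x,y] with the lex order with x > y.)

{(1, 3)}

Compute a lex Gröbner basis by Buchberger's algorithm.
f_1 = 3x - 3y + 6, LT = x.
f_2 = -8x^2 + 7xy + 6y - 31, LT = x^2.
f_3 = 12x - 9y^2 - 3y + 78, LT = x.
f_4 = 5x^2 - 2x + 7y - 24, LT = x^2.

S(f_1,f_2): lcm = x^2. S = -1/8xy + 2x + 3/4y - 31/8.
  reduce S modulo (f_1, f_2, f_3, f_4):
  remainder -1/8y^2 + 3y - 63/8 ≠ 0; add h_5 = -1/8y^2 + 3y - 63/8 to the basis.

S(f_1,f_3): lcm = x. S = 3/4y^2 - 3/4y - 9/2.
  reduce S modulo (f_1, f_2, f_3, f_4, h_5):
  remainder 69/4y - 207/4 ≠ 0; add h_6 = 69/4y - 207/4 to the basis.

The other S-polynomials (S(f_1,f_4), S(f_2,f_3), S(f_2,f_4), S(f_3,f_4), S(f_1,h_5), S(f_2,h_5), S(f_3,h_5), S(f_4,h_5), S(f_1,h_6), S(f_2,h_6), S(f_3,h_6), S(f_4,h_6), S(h_5,h_6)) all reduce to 0 modulo the current basis, so we have a Gröbner basis.
Inter-reduce: drop elements whose leading term is divisible by another's, tail-reduce, and make monic.
Reduced Gröbner basis: {x - 1, y - 3}.

Since the basis is lex-ordered, y - 3 is univariate in y. Its roots are {3}. Back-substituting each root into the other basis elements fixes the other coordinates.
  y = 3: the earlier basis element becomes x - 1 = 0, giving x = 1 — point (1, 3).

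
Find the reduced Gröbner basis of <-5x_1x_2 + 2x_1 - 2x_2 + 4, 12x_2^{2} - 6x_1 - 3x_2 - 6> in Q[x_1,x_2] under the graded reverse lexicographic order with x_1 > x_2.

The reduced Gröbner basis is the canonical form of the ideal for this ordering.

f_1 = -5x_1x_2 + 2x_1 - 2x_2 + 4, LT = x_1x_2.
f_2 = 12x_2^{2} - 6x_1 - 3x_2 - 6, LT = x_2^{2}.

S(f_1,f_2): lcm = x_1x_2^{2}. S = \tfrac{1}{2}x_1^{2} - \tfrac{3}{20}x_1x_2 + \tfrac{2}{5}x_2^{2} + \tfrac{1}{2}x_1 - \tfrac{4}{5}x_2.
  leading term x_1^{2}: no divisor's leading term divides it; move \tfrac{1}{2}x_1^{2} to the remainder.
  leading term x_1x_2: subtract (\tfrac{3}{100})·f_1 from -\tfrac{3}{20}x_1x_2 + \tfrac{2}{5}x_2^{2} + \tfrac{1}{2}x_1 - \tfrac{4}{5}x_2 → \tfrac{2}{5}x_2^{2} + \tfrac{11}{25}x_1 - \tfrac{37}{50}x_2 - \tfrac{3}{25}
  leading term x_2^{2}: subtract (\tfrac{1}{30})·f_2 from \tfrac{2}{5}x_2^{2} + \tfrac{11}{25}x_1 - \tfrac{37}{50}x_2 - \tfrac{3}{25} → \tfrac{16}{25}x_1 - \tfrac{16}{25}x_2 + \tfrac{2}{25}
  leading term x_1: no divisor's leading term divides it; move \tfrac{16}{25}x_1 to the remainder.
  leading term x_2: no divisor's leading term divides it; move -\tfrac{16}{25}x_2 to the remainder.
  leading term 1: no divisor's leading term divides it; move \tfrac{2}{25} to the remainder.
  remainder \tfrac{1}{2}x_1^{2} + \tfrac{16}{25}x_1 - \tfrac{16}{25}x_2 + \tfrac{2}{25} ≠ 0; add g_3 = \tfrac{1}{2}x_1^{2} + \tfrac{16}{25}x_1 - \tfrac{16}{25}x_2 + \tfrac{2}{25} to the basis.

The other S-polynomials (S(f_1,g_3), S(f_2,g_3)) all reduce to 0 modulo the current basis, so we have a Gröbner basis.

G = {x_1^{2} + \tfrac{32}{25}x_1 - \tfrac{32}{25}x_2 + \tfrac{4}{25}, x_1x_2 - \tfrac{2}{5}x_1 + \tfrac{2}{5}x_2 - \tfrac{4}{5}, x_2^{2} - \tfrac{1}{2}x_1 - \tfrac{1}{4}x_2 - \tfrac{1}{2}}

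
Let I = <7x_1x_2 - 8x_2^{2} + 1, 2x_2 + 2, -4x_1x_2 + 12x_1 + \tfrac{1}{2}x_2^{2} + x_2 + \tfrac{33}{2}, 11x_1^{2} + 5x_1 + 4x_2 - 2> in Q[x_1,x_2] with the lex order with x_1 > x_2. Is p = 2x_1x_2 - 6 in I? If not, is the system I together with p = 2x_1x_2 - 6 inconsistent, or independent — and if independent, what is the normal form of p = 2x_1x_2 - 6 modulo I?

Adjoining 2x_1x_2 - 6 makes the ideal the whole ring: the system is inconsistent.

First compute the reduced Gröbner basis of I by Buchberger's algorithm.
f_1 = 7x_1x_2 - 8x_2^{2} + 1, LT = x_1x_2.
f_2 = 2x_2 + 2, LT = x_2.
f_3 = -4x_1x_2 + 12x_1 + \tfrac{1}{2}x_2^{2} + x_2 + \tfrac{33}{2}, LT = x_1x_2.
f_4 = 11x_1^{2} + 5x_1 + 4x_2 - 2, LT = x_1^{2}.

S(f_1,f_2): lcm = x_1x_2. S = -x_1 - \tfrac{8}{7}x_2^{2} + \tfrac{1}{7}.
  leading term x_1: no divisor's leading term divides it; move -x_1 to the remainder.
  leading term x_2^{2}: subtract (-\tfrac{4}{7}x_2)·f_2 from -\tfrac{8}{7}x_2^{2} + \tfrac{1}{7} → \tfrac{8}{7}x_2 + \tfrac{1}{7}
  leading term x_2: subtract (\tfrac{4}{7})·f_2 from \tfrac{8}{7}x_2 + \tfrac{1}{7} → -1
  leading term 1: no divisor's leading term divides it; move -1 to the remainder.
  remainder -x_1 - 1 ≠ 0; add h_5 = -x_1 - 1 to the basis.

The other S-polynomials (S(f_1,f_3), S(f_1,f_4), S(f_2,f_3), S(f_2,f_4), S(f_3,f_4), S(f_1,h_5), S(f_2,h_5), S(f_3,h_5), S(f_4,h_5)) all reduce to 0 modulo the current basis, so we have a Gröbner basis.
Inter-reduce: drop elements whose leading term is divisible by another's, tail-reduce, and make monic.
Reduced Gröbner basis: {x_1 + 1, x_2 + 1}.
Label its elements g_1 = x_1 + 1, g_2 = x_2 + 1.

Reduce p = 2x_1x_2 - 6 modulo G:
  leading term x_1x_2: subtract (2x_2)·g_1 from 2x_1x_2 - 6 → -2x_2 - 6
  leading term x_2: subtract (-2)·g_2 from -2x_2 - 6 → -4
  leading term 1: no divisor's leading term divides it; move -4 to the remainder.
  normal form = -4.
The normal form is nonzero, so p ∉ I. Since p minus its normal form lies in I, I + (p) = I + (r) where r = -4; decide whether this ideal is the whole ring.
Here r = -4 is a nonzero constant, hence a unit: 1 ∈ I + (p), the Gröbner basis of I + (p) is {1}, and the enlarged system has no common solution — adjoining p is inconsistent.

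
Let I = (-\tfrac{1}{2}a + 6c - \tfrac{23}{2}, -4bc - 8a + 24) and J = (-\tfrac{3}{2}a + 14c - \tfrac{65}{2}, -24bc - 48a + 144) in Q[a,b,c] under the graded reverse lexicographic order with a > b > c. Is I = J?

Two ideals are equal iff their reduced Gröbner bases coincide (the reduced basis is unique for a fixed ordering).
Buchberger on the first generating set:
f_1 = -\tfrac{1}{2}a + 6c - \tfrac{23}{2}, LT = a.
f_2 = -4bc - 8a + 24, LT = bc.

The S-polynomials (S(f_1,f_2)) all reduce to 0 modulo the current basis, so we have a Gröbner basis.
Inter-reduce: drop elements whose leading term is divisible by another's, tail-reduce, and make monic.
Reduced Gröbner basis: {bc + 24c - 52, a - 12c + 23}.

Buchberger on the second generating set:
h_1 = -\tfrac{3}{2}a + 14c - \tfrac{65}{2}, LT = a.
h_2 = -24bc - 48a + 144, LT = bc.

The S-polynomials (S(h_1,h_2)) all reduce to 0 modulo the current basis, so we have a Gröbner basis.
Inter-reduce: drop elements whose leading term is divisible by another's, tail-reduce, and make monic.
Reduced Gröbner basis: {bc + \tfrac{56}{3}c - \tfrac{148}{3}, a - \tfrac{28}{3}c + \tfrac{65}{3}}.

The bases are distinct; the ideals are different.

No, the ideals differ.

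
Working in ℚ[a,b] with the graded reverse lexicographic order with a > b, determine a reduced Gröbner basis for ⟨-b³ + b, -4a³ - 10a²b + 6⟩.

G = {a³ + 5/2a²b - 3/2, b³ - b}

f_1 = -b³ + b, LT = b³.
f_2 = -4a³ - 10a²b + 6, LT = a³.

The S-polynomials (S(f_1,f_2)) all reduce to 0 modulo the current basis, so we have a Gröbner basis.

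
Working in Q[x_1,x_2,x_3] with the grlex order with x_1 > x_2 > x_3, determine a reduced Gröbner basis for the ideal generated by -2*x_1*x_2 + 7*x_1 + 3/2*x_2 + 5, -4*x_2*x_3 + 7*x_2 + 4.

G = {x_1*x_2 - 7/2*x_1 - 3/4*x_2 - 5/2, x_1*x_3 - 57/28*x_1 + 5/7*x_3 - 29/28, x_2*x_3 - 7/4*x_2 - 1}

f_1 = -2*x_1*x_2 + 7*x_1 + 3/2*x_2 + 5, LT = x_1*x_2.
f_2 = -4*x_2*x_3 + 7*x_2 + 4, LT = x_2*x_3.

S(f_1,f_2): lcm = x_1*x_2*x_3. S = 7/4*x_1*x_2 - 7/2*x_1*x_3 - 3/4*x_2*x_3 + x_1 - 5/2*x_3.
  leading term x_1*x_2: subtract (-7/8)·f_1 from 7/4*x_1*x_2 - 7/2*x_1*x_3 - 3/4*x_2*x_3 + x_1 - 5/2*x_3 → -7/2*x_1*x_3 - 3/4*x_2*x_3 + 57/8*x_1 + 21/16*x_2 - 5/2*x_3 + 35/8
  leading term x_1*x_3: no divisor's leading term divides it; move -7/2*x_1*x_3 to the remainder.
  leading term x_2*x_3: subtract (3/16)·f_2 from -3/4*x_2*x_3 + 57/8*x_1 + 21/16*x_2 - 5/2*x_3 + 35/8 → 57/8*x_1 - 5/2*x_3 + 29/8
  leading term x_1: no divisor's leading term divides it; move 57/8*x_1 to the remainder.
  leading term x_3: no divisor's leading term divides it; move -5/2*x_3 to the remainder.
  leading term 1: no divisor's leading term divides it; move 29/8 to the remainder.
  remainder -7/2*x_1*x_3 + 57/8*x_1 - 5/2*x_3 + 29/8 ≠ 0; add g_3 = -7/2*x_1*x_3 + 57/8*x_1 - 5/2*x_3 + 29/8 to the basis.

The other S-polynomials (S(f_1,g_3), S(f_2,g_3)) all reduce to 0 modulo the current basis, so we have a Gröbner basis.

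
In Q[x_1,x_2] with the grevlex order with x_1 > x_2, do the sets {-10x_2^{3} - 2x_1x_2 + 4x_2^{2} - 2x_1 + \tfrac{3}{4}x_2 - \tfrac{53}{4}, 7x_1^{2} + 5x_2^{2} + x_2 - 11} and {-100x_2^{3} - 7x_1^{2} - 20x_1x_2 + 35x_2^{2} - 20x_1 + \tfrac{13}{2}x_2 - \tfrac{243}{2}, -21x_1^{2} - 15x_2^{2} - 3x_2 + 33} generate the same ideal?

Yes, the ideals are equal.

Two ideals are equal iff their reduced Gröbner bases coincide (the reduced basis is unique for a fixed ordering).
Buchberger on the first generating set:
f_1 = -10x_2^{3} - 2x_1x_2 + 4x_2^{2} - 2x_1 + \tfrac{3}{4}x_2 - \tfrac{53}{4}, LT = x_2^{3}.
f_2 = 7x_1^{2} + 5x_2^{2} + x_2 - 11, LT = x_1^{2}.

The S-polynomials (S(f_1,f_2)) all reduce to 0 modulo the current basis, so we have a Gröbner basis.
Inter-reduce: drop elements whose leading term is divisible by another's, tail-reduce, and make monic.
Reduced Gröbner basis: {x_2^{3} + \tfrac{1}{5}x_1x_2 - \tfrac{2}{5}x_2^{2} + \tfrac{1}{5}x_1 - \tfrac{3}{40}x_2 + \tfrac{53}{40}, x_1^{2} + \tfrac{5}{7}x_2^{2} + \tfrac{1}{7}x_2 - \tfrac{11}{7}}.

Buchberger on the second generating set:
h_1 = -100x_2^{3} - 7x_1^{2} - 20x_1x_2 + 35x_2^{2} - 20x_1 + \tfrac{13}{2}x_2 - \tfrac{243}{2}, LT = x_2^{3}.
h_2 = -21x_1^{2} - 15x_2^{2} - 3x_2 + 33, LT = x_1^{2}.

The S-polynomials (S(h_1,h_2)) all reduce to 0 modulo the current basis, so we have a Gröbner basis.
Inter-reduce: drop elements whose leading term is divisible by another's, tail-reduce, and make monic.
Reduced Gröbner basis: {x_2^{3} + \tfrac{1}{5}x_1x_2 - \tfrac{2}{5}x_2^{2} + \tfrac{1}{5}x_1 - \tfrac{3}{40}x_2 + \tfrac{53}{40}, x_1^{2} + \tfrac{5}{7}x_2^{2} + \tfrac{1}{7}x_2 - \tfrac{11}{7}}.

The two bases agree; hence the ideals are identical.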